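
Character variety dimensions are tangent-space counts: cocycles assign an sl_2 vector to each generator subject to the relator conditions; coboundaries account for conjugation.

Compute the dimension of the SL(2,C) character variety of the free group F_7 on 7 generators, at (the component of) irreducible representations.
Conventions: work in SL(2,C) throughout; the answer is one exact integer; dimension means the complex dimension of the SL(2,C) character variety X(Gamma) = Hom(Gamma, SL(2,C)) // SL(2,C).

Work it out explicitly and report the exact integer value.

18

Here Gamma is free of rank 7 — no relator constrains a cocycle.
Z^1(Gamma, Ad rho) = (sl_2)^7: a cocycle is a free choice of one sl_2 vector per generator, so dim Z^1 = 3*7 = 21.
dim B^1 = 3: the coboundary map is injective because an irreducible image has centralizer 0 in sl_2.
dim X = dim H^1 = dim Z^1 - dim B^1 = 21 - 3 = 18.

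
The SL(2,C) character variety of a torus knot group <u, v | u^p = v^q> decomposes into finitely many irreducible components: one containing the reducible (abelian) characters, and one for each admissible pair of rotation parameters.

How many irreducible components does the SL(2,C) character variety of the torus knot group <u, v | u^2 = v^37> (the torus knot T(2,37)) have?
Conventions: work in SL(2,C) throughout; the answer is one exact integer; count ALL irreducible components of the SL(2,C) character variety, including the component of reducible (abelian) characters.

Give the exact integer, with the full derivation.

19

For T(2,37): irreducibility forces the central element u^2 = v^37 to one of +I, -I.
On an irreducible component, tr(u) is locked at 2*cos(pi*alpha/2) for some alpha in 1..1, and tr(v) at 2*cos(pi*beta/37) for some beta in 1..36.
u^2 = (-1)^alpha I and v^37 = (-1)^beta I must agree, so alpha and beta have equal parity.
Counting: 1 odd alphas x 18 odd betas + 0 even alphas x 18 even betas = 18 + 0 = 18.
That is 18 components of irreducible characters, and with the reducible (abelian) component the total is 19.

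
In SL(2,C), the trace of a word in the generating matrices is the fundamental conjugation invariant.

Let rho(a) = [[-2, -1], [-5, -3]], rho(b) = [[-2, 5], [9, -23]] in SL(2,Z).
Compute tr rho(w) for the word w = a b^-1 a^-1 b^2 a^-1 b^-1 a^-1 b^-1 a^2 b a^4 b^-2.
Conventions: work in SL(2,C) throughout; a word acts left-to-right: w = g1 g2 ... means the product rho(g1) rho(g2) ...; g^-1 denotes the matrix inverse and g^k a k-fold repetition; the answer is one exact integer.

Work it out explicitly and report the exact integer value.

rho(a) = [[-2, -1], [-5, -3]]
... * rho(b^-1) = [[-23, -5], [-9, -2]]  ->  [[55, 12], [142, 31]]
... * rho(a^-1) = [[-3, 1], [5, -2]]  ->  [[-105, 31], [-271, 80]]
... * rho(b) = [[-2, 5], [9, -23]]  ->  [[489, -1238], [1262, -3195]]
... * rho(b) = [[-2, 5], [9, -23]]  ->  [[-12120, 30919], [-31279, 79795]]
... * rho(a^-1) = [[-3, 1], [5, -2]]  ->  [[190955, -73958], [492812, -190869]]
... * rho(b^-1) = [[-23, -5], [-9, -2]]  ->  [[-3726343, -806859], [-9616855, -2082322]]
... * rho(a^-1) = [[-3, 1], [5, -2]]  ->  [[7144734, -2112625], [18438955, -5452211]]
... * rho(b^-1) = [[-23, -5], [-9, -2]]  ->  [[-145315257, -31498420], [-375026066, -81290353]]
... * rho(a) = [[-2, -1], [-5, -3]]  ->  [[448122614, 239810517], [1156503897, 618897125]]
... * rho(a) = [[-2, -1], [-5, -3]]  ->  [[-2095297813, -1167554165], [-5407493419, -3013195272]]
... * rho(b) = [[-2, 5], [9, -23]]  ->  [[-6317391859, 16377256730], [-16303770610, 42266024161]]
... * rho(a) = [[-2, -1], [-5, -3]]  ->  [[-69251499932, -42814378331], [-178722579585, -110494301873]]
... * rho(a) = [[-2, -1], [-5, -3]]  ->  [[352574891519, 197694634925], [909916668535, 510205485204]]
... * rho(a) = [[-2, -1], [-5, -3]]  ->  [[-1693622957663, -945658796294], [-4370860763090, -2440533124147]]
... * rho(a) = [[-2, -1], [-5, -3]]  ->  [[8115539896796, 4530599346545], [20944387146915, 11692460135531]]
... * rho(b^-1) = [[-23, -5], [-9, -2]]  ->  [[-227432811745213, -49638898177070], [-586953045598824, -128106856005637]]
... * rho(b^-1) = [[-23, -5], [-9, -2]]  ->  [[5677704753733529, 1236441855080205], [14652881752823685, 3190978940005394]]
tr = 5677704753733529 + 3190978940005394 = 8868683693738923

8868683693738923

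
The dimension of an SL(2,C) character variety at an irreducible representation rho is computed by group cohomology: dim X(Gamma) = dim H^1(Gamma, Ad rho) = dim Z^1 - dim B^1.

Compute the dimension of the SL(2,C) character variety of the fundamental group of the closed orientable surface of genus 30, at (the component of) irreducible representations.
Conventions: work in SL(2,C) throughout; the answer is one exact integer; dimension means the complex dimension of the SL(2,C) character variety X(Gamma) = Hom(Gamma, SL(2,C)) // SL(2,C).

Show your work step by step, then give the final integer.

pi_1 of the closed genus-30 surface has 60 generators bound by the single product-of-commutators relator.
Before the relator condition, cocycle space has dim 3*60 = 180.
d_2 is surjective at irreducible rho (its cokernel H^2 is dual to H^0 = 0), so dim Z^1 = 180 - 3 = 177.
dim B^1 = 3 (coboundaries, injective at irreducible rho).
dim X = dim H^1 = 177 - 3 = 174.

174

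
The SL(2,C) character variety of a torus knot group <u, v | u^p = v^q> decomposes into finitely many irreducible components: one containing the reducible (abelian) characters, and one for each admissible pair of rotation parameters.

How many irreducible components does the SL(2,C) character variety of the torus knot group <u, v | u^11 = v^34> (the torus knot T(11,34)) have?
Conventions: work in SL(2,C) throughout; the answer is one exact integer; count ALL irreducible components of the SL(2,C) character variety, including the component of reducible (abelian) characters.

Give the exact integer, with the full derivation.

166

Gamma = < u, v | u^11 = v^34 > (torus knot T(11,34)); the central element u^11 = v^34 acts as +I or -I in any irreducible SL(2,C) representation.
On an irreducible component, tr(u) is locked at 2*cos(pi*alpha/11) for some alpha in 1..10, and tr(v) at 2*cos(pi*beta/34) for some beta in 1..33.
The two central values (-1)^alpha I and (-1)^beta I must be the same matrix, so alpha and beta share a parity.
Counting: 5 odd alphas x 17 odd betas + 5 even alphas x 16 even betas = 85 + 80 = 165.
Total: 165 irreducible-character components + 1 reducible (abelian) component = 166.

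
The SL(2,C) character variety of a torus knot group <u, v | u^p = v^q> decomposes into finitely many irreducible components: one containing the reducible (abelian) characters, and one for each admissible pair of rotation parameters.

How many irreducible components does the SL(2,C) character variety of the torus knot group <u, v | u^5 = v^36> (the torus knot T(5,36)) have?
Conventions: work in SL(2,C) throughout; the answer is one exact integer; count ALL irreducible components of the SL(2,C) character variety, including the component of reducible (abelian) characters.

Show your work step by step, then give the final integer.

In the torus knot group T(5,36), u^5 = v^36 is central, so an irreducible representation sends it to +I or -I (Schur).
This locks tr(u) to 2*cos(pi*alpha/5), alpha in 1..4, and tr(v) to 2*cos(pi*beta/36), beta in 1..35, on each component of irreducible characters.
The two central values (-1)^alpha I and (-1)^beta I must be the same matrix, so alpha and beta share a parity.
count pairs: odd alpha (2 choices) x odd beta (18), plus even alpha (2) x even beta (17): 2*18 + 2*17 = 70.
That is 70 components of irreducible characters, and with the reducible (abelian) component the total is 71.

71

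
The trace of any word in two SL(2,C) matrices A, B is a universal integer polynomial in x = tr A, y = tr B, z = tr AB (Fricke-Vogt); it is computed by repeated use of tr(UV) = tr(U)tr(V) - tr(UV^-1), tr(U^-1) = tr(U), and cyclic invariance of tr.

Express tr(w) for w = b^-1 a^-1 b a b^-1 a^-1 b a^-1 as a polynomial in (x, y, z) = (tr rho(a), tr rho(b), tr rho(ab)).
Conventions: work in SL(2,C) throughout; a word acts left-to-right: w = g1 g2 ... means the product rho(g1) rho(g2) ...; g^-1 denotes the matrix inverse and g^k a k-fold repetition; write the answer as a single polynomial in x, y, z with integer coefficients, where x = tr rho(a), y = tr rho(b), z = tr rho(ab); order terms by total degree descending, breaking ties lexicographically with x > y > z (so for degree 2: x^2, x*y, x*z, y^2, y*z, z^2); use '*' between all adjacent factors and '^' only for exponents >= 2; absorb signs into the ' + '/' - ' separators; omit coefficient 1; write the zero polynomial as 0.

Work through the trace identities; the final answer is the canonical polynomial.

-x^2*y^2*z^2 + x^3*y*z + 2*x*y^3*z + 2*x*y*z^3 - x^2*y^2 - x^2*z^2 - y^4 - 2*y^2*z^2 - z^4 - 4*x*y*z + x^2 + 4*y^2 + 4*z^2 - 2

so tr(b a b) = tr(b) * tr(a b) - tr(a) = y*z - x
tr(b a b a) = tr(a b) * tr(a b) - tr(1) = z^2 - 2
tr(a^-1 b a b) = tr(b a b) * tr(a) - tr(b a b a) = x*y*z - x^2 - z^2 + 2
tr(a^-1 b a b^-1) = tr(a^-1 b a) * tr(b) - tr(a^-1 b a b) = -x*y*z + x^2 + y^2 + z^2 - 2
tr(a^-1 b a b^-1 a^-1) = tr(a^-1 b a b^-1) * tr(a) - tr(a^-1 b a b^-1 a) = -x^2*y*z + x^3 + x*y^2 + x*z^2 - 3*x
tr(a^2 b) = tr(a) * tr(b a) - tr(b) = x*z - y
reduce: tr(a^2) = tr(a) * tr(a) - tr(1) = x^2 - 2
tr(b a^2 b) = tr(b) * tr(a^2 b) - tr(a^2) = x*y*z - x^2 - y^2 + 2
tr(b a^2 b a) = tr(a) * tr(b a b a) - tr(b a b) = x*z^2 - y*z - x
so tr(a^-1 b a^2 b) = tr(b a^2 b) * tr(a) - tr(b a^2 b a) = x^2*y*z - x^3 - x*y^2 - x*z^2 + y*z + 3*x
so tr(a b^-1 a^-1 b a) = tr(a^-1 b a^2) * tr(b) - tr(a^-1 b a^2 b) = -x^2*y*z + x^3 + x*y^2 + x*z^2 - 3*x
tr(a b^2 a b) = tr(b) * tr(a b a b) - tr(a b a) = y*z^2 - x*z - y
so tr(b a b^-1 a b) = tr(a b^2 a) * tr(b) - tr(a b^2 a b) = x*y^2*z - x^2*y - y^3 - y*z^2 + x*z + 3*y
tr(b a b^2) = tr(b) * tr(b a b) - tr(b a) = y^2*z - x*y - z
reduce: tr(b a^2 b a b) = tr(a) * tr(b a b^2 a) - tr(b a b^2) = x*y*z^2 - x^2*z - y^2*z + z
so tr(b a b a b a) = tr(a b a b) * tr(a b) - tr(b a) = z^3 - 3*z
so tr(b a^2 b a b a) = tr(a) * tr(b a b a b a) - tr(b a b a b) = x*z^3 - y*z^2 - 2*x*z + y
tr(a b a b a^-1 b a) = tr(b a^2 b a b) * tr(a) - tr(b a^2 b a b a) = x^2*y*z^2 - x^3*z - x*y^2*z - x*z^3 + y*z^2 + 3*x*z - y
reduce: tr(b a b a b a b) = tr(b) * tr(a b a b a b) - tr(a b a b a) = y*z^3 - x*z^2 - 2*y*z + x
so tr(b a b a b a b a) = tr(b a b a) * tr(b a b a) - tr(1) = z^4 - 4*z^2 + 2
reduce: tr(a b a b a^-1 b a b) = tr(b a b a b a b) * tr(a) - tr(b a b a b a b a) = x*y*z^3 - x^2*z^2 - z^4 - 2*x*y*z + x^2 + 4*z^2 - 2
reduce: tr(a^-1 b a b^-1 a b a b) = tr(a b a b a^-1 b a) * tr(b) - tr(a b a b a^-1 b a b) = x^2*y^2*z^2 - x^3*y*z - x*y^3*z - 2*x*y*z^3 + x^2*z^2 + y^2*z^2 + z^4 + 5*x*y*z - x^2 - y^2 - 4*z^2 + 2
so tr(b a b^-1 a^-1 b a b^-1 a) = tr(a^-1 b a b^-1 a b a) * tr(b) - tr(a^-1 b a b^-1 a b a b) = -x^2*y^2*z^2 + x^3*y*z + 2*x*y^3*z + 2*x*y*z^3 - x^2*y^2 - x^2*z^2 - y^4 - 2*y^2*z^2 - z^4 - 4*x*y*z + x^2 + 4*y^2 + 4*z^2 - 2
reduce: tr(b^-1 a^-1 b a b^-1 a^-1 b a) = tr(b a b^-1 a^-1 b a b^-1) * tr(a) - tr(b a b^-1 a^-1 b a b^-1 a) = x^2*y^2*z^2 - 2*x^3*y*z - 2*x*y^3*z - 2*x*y*z^3 + x^4 + 2*x^2*y^2 + 2*x^2*z^2 + y^4 + 2*y^2*z^2 + z^4 + 4*x*y*z - 4*x^2 - 4*y^2 - 4*z^2 + 2
reduce: tr(b^-1 a^-1 b a b^-1 a^-1 b a^-1) = tr(b^-1 a^-1 b a b^-1 a^-1 b) * tr(a) - tr(b^-1 a^-1 b a b^-1 a^-1 b a) = -x^2*y^2*z^2 + x^3*y*z + 2*x*y^3*z + 2*x*y*z^3 - x^2*y^2 - x^2*z^2 - y^4 - 2*y^2*z^2 - z^4 - 4*x*y*z + x^2 + 4*y^2 + 4*z^2 - 2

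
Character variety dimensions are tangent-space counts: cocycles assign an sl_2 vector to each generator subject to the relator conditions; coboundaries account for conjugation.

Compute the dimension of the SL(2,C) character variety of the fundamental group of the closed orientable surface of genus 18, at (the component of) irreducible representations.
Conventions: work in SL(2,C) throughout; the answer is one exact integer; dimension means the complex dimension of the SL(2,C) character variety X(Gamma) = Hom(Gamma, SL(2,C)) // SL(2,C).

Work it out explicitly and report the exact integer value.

The genus-18 surface group: 2g = 36 generators, one relator prod [a_i, b_i].
A cocycle assigns one sl_2 vector per generator subject to the relator condition d_2(z) = 0: dim of the unconstrained space is 3*2g = 108.
At an irreducible rho, H^2 = coker(d_2) vanishes (Poincare duality: H^2 is dual to H^0 = invariants = 0), so d_2 is surjective onto sl_2 and dim Z^1 = 108 - 3 = 105.
Coboundaries contribute dim B^1 = 3 (injective at irreducible rho).
dim H^1 = 105 - 3 = 102 = dim X.

102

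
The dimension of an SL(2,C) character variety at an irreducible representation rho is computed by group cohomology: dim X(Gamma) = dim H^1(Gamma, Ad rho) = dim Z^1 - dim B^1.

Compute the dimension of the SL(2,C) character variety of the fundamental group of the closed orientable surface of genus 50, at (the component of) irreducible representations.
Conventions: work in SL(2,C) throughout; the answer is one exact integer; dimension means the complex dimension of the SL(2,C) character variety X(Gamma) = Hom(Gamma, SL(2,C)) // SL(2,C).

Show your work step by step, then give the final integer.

294

Gamma = pi_1(Sigma_50) = < a_1, b_1, ..., a_50, b_50 | prod [a_i, b_i] > has 2g = 100 generators and 1 relator.
Unconstrained cocycle data is one sl_2 vector per generator (300 dimensions), cut by the relator condition d_2(z) = 0.
H^2 = coker(d_2) is dual to H^0 = 0 at irreducible rho (Poincare duality), so d_2 is onto: dim Z^1 = 297.
As always at irreducible rho, dim B^1 = 3.
Hence dim X = 297 - 3 = 294.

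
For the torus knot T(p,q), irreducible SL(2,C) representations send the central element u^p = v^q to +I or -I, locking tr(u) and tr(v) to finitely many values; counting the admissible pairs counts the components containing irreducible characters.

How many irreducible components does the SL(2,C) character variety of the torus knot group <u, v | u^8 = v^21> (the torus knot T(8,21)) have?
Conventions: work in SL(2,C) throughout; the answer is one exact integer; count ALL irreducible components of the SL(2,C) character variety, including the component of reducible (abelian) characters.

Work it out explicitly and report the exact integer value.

71

Gamma = < u, v | u^8 = v^21 > (torus knot T(8,21)); the central element u^8 = v^21 acts as +I or -I in any irreducible SL(2,C) representation.
On an irreducible component, tr(u) is locked at 2*cos(pi*alpha/8) for some alpha in 1..7, and tr(v) at 2*cos(pi*beta/21) for some beta in 1..20.
Consistency of u^8 = (-1)^alpha I with v^21 = (-1)^beta I forces alpha = beta (mod 2).
Enumerate parity-matched pairs: 4*10 odd-odd plus 3*10 even-even gives 70.
That is 70 components of irreducible characters, and with the reducible (abelian) component the total is 71.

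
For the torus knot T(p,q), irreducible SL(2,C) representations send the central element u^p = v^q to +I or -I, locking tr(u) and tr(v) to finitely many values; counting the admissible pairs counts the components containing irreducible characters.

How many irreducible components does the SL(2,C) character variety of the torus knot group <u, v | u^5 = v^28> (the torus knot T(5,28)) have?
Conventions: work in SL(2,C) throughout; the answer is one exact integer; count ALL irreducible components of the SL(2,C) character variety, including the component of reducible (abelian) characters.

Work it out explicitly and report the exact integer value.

In the torus knot group T(5,28), u^5 = v^28 is central, so an irreducible representation sends it to +I or -I (Schur).
On an irreducible component, tr(u) is locked at 2*cos(pi*alpha/5) for some alpha in 1..4, and tr(v) at 2*cos(pi*beta/28) for some beta in 1..27.
u^5 = (-1)^alpha I and v^28 = (-1)^beta I must agree, so alpha and beta have equal parity.
Counting: 2 odd alphas x 14 odd betas + 2 even alphas x 13 even betas = 28 + 26 = 54.
components with irreducible characters: 54; plus the single component of reducible (abelian) characters: total 55.

55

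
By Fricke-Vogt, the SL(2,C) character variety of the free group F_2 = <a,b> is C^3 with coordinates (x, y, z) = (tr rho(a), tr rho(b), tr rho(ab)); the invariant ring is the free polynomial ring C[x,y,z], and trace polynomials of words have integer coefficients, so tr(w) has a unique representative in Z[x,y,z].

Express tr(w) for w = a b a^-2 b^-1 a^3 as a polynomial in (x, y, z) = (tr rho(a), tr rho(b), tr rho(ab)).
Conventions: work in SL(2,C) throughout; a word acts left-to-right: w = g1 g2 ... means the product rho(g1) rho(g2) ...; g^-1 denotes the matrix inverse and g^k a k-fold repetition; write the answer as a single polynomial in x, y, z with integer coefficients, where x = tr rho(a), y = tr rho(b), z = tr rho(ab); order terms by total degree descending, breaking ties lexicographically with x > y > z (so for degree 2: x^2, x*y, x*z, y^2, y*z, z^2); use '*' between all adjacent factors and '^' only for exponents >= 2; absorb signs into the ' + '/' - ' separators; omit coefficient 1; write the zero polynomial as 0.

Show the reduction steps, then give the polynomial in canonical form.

-x^5*y*z + x^6 + x^4*y^2 + x^4*z^2 + 2*x^3*y*z - 6*x^4 - 2*x^2*y^2 - 2*x^2*z^2 + 9*x^2 - 2

trace(a^2 b) = trace(a) trace(b a) - trace(b)  (reduce the a square) = x*z - y
and trace(a^2) = trace(a) trace(a) - trace(1)  (reduce the a square) = x^2 - 2
trace(b^2 a^2) = trace(b) trace(a^2 b) - trace(a^2)  (reduce the b square) = x*y*z - x^2 - y^2 + 2
trace(b^2 a) = trace(b) trace(a b) - trace(a)  (reduce the b square) = y*z - x
and trace(b^2 a^3) = trace(a) trace(b^2 a^2) - trace(b^2 a)  (reduce the a square) = x^2*y*z - x^3 - x*y^2 - y*z + 3*x
and trace(b a^4 b) = trace(a) trace(b^2 a^3) - trace(b^2 a^2)  (reduce the a square) = x^3*y*z - x^4 - x^2*y^2 - 2*x*y*z + 4*x^2 + y^2 - 2
and trace(b a b a) = trace(b a) trace(b a) - trace(1)  (split on b) = z^2 - 2
trace(a b a b a) = trace(a) trace(b a b a) - trace(b a b)  (reduce the a square) = x*z^2 - y*z - x
trace(b a b a^3) = trace(a) trace(a b a b a) - trace(a b a b)  (reduce the a square) = x^2*z^2 - x*y*z - x^2 - z^2 + 2
next, trace(b a^4 b a) = trace(a) trace(b a b a^3) - trace(b a b a^2)  (reduce the a square) = x^3*z^2 - x^2*y*z - x^3 - 2*x*z^2 + y*z + 3*x
trace(a^-1 b a^4 b) = trace(b a^4 b) trace(a) - trace(b a^4 b a)  (eliminate a^-1) = x^4*y*z - x^5 - x^3*y^2 - x^3*z^2 - x^2*y*z + 5*x^3 + x*y^2 + 2*x*z^2 - y*z - 5*x
and trace(a^4 b a^-2 b) = trace(a^-1 b a^4 b) trace(a) - trace(a^-1 b a^4 b a)  (eliminate a^-1) = x^5*y*z - x^6 - x^4*y^2 - x^4*z^2 - 2*x^3*y*z + 6*x^4 + 2*x^2*y^2 + 2*x^2*z^2 + x*y*z - 9*x^2 - y^2 + 2
next, trace(a b a^-2 b^-1 a^3) = trace(a^4 b a^-2) trace(b) - trace(a^4 b a^-2 b)  (eliminate b^-1) = -x^5*y*z + x^6 + x^4*y^2 + x^4*z^2 + 2*x^3*y*z - 6*x^4 - 2*x^2*y^2 - 2*x^2*z^2 + 9*x^2 - 2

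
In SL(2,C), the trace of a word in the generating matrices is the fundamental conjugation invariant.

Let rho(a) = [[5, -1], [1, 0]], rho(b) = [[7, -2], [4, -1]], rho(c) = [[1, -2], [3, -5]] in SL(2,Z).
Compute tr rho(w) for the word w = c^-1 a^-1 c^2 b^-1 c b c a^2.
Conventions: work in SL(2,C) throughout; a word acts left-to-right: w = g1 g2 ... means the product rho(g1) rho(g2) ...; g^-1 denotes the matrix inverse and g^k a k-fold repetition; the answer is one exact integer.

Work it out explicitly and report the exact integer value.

rho(c^-1) = [[-5, 2], [-3, 1]]
... * rho(a^-1) = [[0, 1], [-1, 5]]  ->  [[-2, 5], [-1, 2]]
... * rho(c) = [[1, -2], [3, -5]]  ->  [[13, -21], [5, -8]]
... * rho(c) = [[1, -2], [3, -5]]  ->  [[-50, 79], [-19, 30]]
... * rho(b^-1) = [[-1, 2], [-4, 7]]  ->  [[-266, 453], [-101, 172]]
... * rho(c) = [[1, -2], [3, -5]]  ->  [[1093, -1733], [415, -658]]
... * rho(b) = [[7, -2], [4, -1]]  ->  [[719, -453], [273, -172]]
... * rho(c) = [[1, -2], [3, -5]]  ->  [[-640, 827], [-243, 314]]
... * rho(a) = [[5, -1], [1, 0]]  ->  [[-2373, 640], [-901, 243]]
... * rho(a) = [[5, -1], [1, 0]]  ->  [[-11225, 2373], [-4262, 901]]
tr = -11225 + 901 = -10324

-10324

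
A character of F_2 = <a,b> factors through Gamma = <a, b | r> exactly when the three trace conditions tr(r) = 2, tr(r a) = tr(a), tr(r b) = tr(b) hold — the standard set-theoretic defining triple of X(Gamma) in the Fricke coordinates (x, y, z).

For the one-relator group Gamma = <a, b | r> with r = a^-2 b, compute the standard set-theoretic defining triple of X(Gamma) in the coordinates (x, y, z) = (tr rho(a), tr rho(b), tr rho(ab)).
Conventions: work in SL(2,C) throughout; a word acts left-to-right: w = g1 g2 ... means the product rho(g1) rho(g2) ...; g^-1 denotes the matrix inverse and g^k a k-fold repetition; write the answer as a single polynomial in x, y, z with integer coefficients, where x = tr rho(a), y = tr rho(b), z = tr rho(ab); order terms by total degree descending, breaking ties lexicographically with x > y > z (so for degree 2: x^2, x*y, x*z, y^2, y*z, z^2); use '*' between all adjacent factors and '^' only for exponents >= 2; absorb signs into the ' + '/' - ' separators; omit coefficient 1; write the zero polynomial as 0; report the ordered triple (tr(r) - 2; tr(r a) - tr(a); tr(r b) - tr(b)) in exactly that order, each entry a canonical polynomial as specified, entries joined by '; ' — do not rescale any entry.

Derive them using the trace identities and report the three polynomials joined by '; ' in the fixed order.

x^2*y - x*z - y - 2; x*y - x - z; x^2*y^2 - x*y*z - x^2 - y^2 - y + 2

trace(b a^-1) = trace(b)*trace(a) - trace(b a)   [inverse elimination on a] = x*y - z
trace(a^-2 b) = trace(b a^-1)*trace(a) - trace(b)   [inverse elimination on a] = x^2*y - x*z - y
trace(b^2) = trace(b)*trace(b) - trace(1)   [square of b] = y^2 - 2
trace(b^2 a) = trace(b)*trace(a b) - trace(a)   [square of b] = y*z - x
apply: trace(a^-1 b^2) = trace(b^2)*trace(a) - trace(b^2 a)   [inverse elimination on a] = x*y^2 - y*z - x
trace(a^-2 b^2) = trace(a^-1 b^2)*trace(a) - trace(a^-1 b^2 a)   [inverse elimination on a] = x^2*y^2 - x*y*z - x^2 - y^2 + 2
assemble the triple (trace(r) - 2; trace(r a) - x; trace(r b) - y)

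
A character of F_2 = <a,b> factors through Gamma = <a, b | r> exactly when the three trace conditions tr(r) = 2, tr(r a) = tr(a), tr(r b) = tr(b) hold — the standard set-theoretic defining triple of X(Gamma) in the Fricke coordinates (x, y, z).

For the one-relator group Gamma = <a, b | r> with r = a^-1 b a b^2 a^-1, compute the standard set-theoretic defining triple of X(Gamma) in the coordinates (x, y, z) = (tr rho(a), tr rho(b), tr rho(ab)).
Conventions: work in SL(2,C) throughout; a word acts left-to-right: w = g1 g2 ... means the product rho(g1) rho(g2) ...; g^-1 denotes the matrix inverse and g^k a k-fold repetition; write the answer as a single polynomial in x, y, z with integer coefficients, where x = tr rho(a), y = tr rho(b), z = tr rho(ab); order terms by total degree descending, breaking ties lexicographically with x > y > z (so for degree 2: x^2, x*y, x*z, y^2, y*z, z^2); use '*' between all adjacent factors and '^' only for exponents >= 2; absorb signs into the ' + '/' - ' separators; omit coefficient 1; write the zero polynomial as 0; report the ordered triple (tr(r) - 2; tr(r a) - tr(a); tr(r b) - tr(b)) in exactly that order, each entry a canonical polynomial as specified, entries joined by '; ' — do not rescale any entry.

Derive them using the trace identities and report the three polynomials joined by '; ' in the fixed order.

trace(b a b) = trace(b) trace(a b) - trace(a) = y*z - x
apply: trace(b a b^2) = trace(b) trace(b a b) - trace(b a) = y^2*z - x*y - z
trace(a b a b) = trace(b a) trace(b a) - trace(1) = z^2 - 2
trace(a b a) = trace(a) trace(b a) - trace(b) = x*z - y
trace(b a b^2 a) = trace(b) trace(a b a b) - trace(a b a) = y*z^2 - x*z - y
apply: trace(a^-1 b a b^2) = trace(b a b^2) trace(a) - trace(b a b^2 a) = x*y^2*z - x^2*y - y*z^2 + y
use: trace(a^-1 b a b^2 a^-1) = trace(a^-1 b a b^2) trace(a) - trace(a^-1 b a b^2 a) = x^2*y^2*z - x^3*y - x*y*z^2 - y^2*z + 2*x*y + z
apply: trace(b a b^3) = trace(b) trace(a b^3) - trace(a b^2)  (reduce the b square) = y^3*z - x*y^2 - 2*y*z + x
use: trace(b a b^3 a) = trace(b) trace(a b a b^2) - trace(a b a b)  (reduce the b square) = y^2*z^2 - x*y*z - y^2 - z^2 + 2
use: trace(b a^-1 b a b^2) = trace(b a b^3) trace(a) - trace(b a b^3 a)  (eliminate a^-1) = x*y^3*z - x^2*y^2 - y^2*z^2 - x*y*z + x^2 + y^2 + z^2 - 2
use: trace(a^2) = trace(a) trace(a) - trace(1)  (reduce the a square) = x^2 - 2
trace(a b^2 a) = trace(b) trace(a^2 b) - trace(a^2)  (reduce the b square) = x*y*z - x^2 - y^2 + 2
trace(b a b^2 a b) = trace(b) trace(a b^2 a b) - trace(a b^2 a)  (reduce the b square) = y^2*z^2 - 2*x*y*z + x^2 - 2
trace(a b a b a b) = trace(b a) trace(b a b a) - trace(b^-1 a^-1)  (split on b) = z^3 - 3*z
use: trace(a b a b a) = trace(a) trace(b a b a) - trace(b a b)  (reduce the a square) = x*z^2 - y*z - x
use: trace(b a b^2 a b a) = trace(b) trace(a b a b a b) - trace(a b a b a)  (reduce the b square) = y*z^3 - x*z^2 - 2*y*z + x
trace(b a^-1 b a b^2 a) = trace(b a b^2 a b) trace(a) - trace(b a b^2 a b a)  (eliminate a^-1) = x*y^2*z^2 - 2*x^2*y*z - y*z^3 + x^3 + x*z^2 + 2*y*z - 3*x
trace(a^-1 b a b^2 a^-1 b) = trace(b a^-1 b a b^2) trace(a) - trace(b a^-1 b a b^2 a)  (eliminate a^-1) = x^2*y^3*z - x^3*y^2 - 2*x*y^2*z^2 + x^2*y*z + y*z^3 + x*y^2 - 2*y*z + x
assemble the triple (trace(r) - 2; trace(r a) - x; trace(r b) - y)

x^2*y^2*z - x^3*y - x*y*z^2 - y^2*z + 2*x*y + z - 2; x*y^2*z - x^2*y - y*z^2 - x + y; x^2*y^3*z - x^3*y^2 - 2*x*y^2*z^2 + x^2*y*z + y*z^3 + x*y^2 - 2*y*z + x - y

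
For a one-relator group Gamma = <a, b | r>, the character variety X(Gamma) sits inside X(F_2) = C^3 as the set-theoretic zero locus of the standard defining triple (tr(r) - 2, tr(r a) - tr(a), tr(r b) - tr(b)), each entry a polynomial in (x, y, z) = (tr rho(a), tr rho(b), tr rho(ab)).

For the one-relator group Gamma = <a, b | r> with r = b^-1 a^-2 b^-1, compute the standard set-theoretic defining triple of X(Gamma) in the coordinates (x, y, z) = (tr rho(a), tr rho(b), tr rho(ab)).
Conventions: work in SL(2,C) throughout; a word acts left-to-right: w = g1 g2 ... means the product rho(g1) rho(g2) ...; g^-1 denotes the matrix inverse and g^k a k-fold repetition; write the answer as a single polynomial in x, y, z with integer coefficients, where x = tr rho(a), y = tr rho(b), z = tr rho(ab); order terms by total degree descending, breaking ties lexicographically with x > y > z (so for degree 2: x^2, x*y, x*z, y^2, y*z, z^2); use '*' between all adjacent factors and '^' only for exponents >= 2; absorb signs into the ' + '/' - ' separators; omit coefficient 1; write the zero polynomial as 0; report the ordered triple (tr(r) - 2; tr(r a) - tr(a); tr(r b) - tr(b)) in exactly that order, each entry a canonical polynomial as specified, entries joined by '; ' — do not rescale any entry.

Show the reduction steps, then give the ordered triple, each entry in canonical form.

apply: trace(a^-1) = trace(a) = x
trace(a^-1 b) = trace(b)*trace(a) - trace(b a)  (eliminate a^-1) = x*y - z
use: trace(b^-1 a^-1) = trace(a^-1)*trace(b) - trace(a^-1 b)  (eliminate b^-1) = z
trace(a^-2 b^-1) = trace(b^-1 a^-1)*trace(a) - trace(b^-1)  (eliminate a^-1) = x*z - y
trace(a^-2) = trace(a^-1)*trace(a) - trace(1)  (eliminate a^-1) = x^2 - 2
trace(b^-1 a^-2 b^-1) = trace(a^-2 b^-1)*trace(b) - trace(a^-2)  (eliminate b^-1) = x*y*z - x^2 - y^2 + 2
trace(a b a b) = trace(a b)*trace(a b) - trace(1)   [split at repeated a] = z^2 - 2
use: trace(b a b^-1 a) = trace(a b a)*trace(b) - trace(a b a b) = x*y*z - y^2 - z^2 + 2
use: trace(a b^-1 a^-1 b) = trace(b a b^-1)*trace(a) - trace(b a b^-1 a) = -x*y*z + x^2 + y^2 + z^2 - 2
trace(b^-1 a b^-1 a^-1) = trace(a b^-1 a^-1)*trace(b) - trace(a b^-1 a^-1 b) = x*y*z - x^2 - z^2 + 2
apply: trace(b^-1 a b^-1) = trace(a b^-1)*trace(b) - trace(a) = x*y^2 - y*z - x
trace(b^-1 a^-2 b^-1 a) = trace(b^-1 a b^-1 a^-1)*trace(a) - trace(b^-1 a b^-1) = x^2*y*z - x^3 - x*y^2 - x*z^2 + y*z + 3*x
assemble the triple (trace(r) - 2; trace(r a) - x; trace(r b) - y)

x*y*z - x^2 - y^2; x^2*y*z - x^3 - x*y^2 - x*z^2 + y*z + 2*x; x*z - 2*y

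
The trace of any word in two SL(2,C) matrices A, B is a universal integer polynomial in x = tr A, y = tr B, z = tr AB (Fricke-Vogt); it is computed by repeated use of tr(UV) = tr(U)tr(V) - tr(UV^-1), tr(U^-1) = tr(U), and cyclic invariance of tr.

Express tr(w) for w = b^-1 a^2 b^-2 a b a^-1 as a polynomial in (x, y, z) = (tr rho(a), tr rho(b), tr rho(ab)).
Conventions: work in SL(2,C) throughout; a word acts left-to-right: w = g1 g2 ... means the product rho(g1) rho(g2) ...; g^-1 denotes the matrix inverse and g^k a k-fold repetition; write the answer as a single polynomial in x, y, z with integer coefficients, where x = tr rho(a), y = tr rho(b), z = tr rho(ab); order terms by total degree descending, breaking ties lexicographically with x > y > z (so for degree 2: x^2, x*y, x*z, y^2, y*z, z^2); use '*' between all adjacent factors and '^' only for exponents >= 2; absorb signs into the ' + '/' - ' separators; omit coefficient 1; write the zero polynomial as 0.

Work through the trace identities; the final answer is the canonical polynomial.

-x^3*y^3*z + x^4*y^2 + x^2*y^4 + 2*x^2*y^2*z^2 - x*y*z^3 - x^4 - 5*x^2*y^2 - x^2*z^2 - y^4 - y^2*z^2 + 2*x*y*z + 4*x^2 + 4*y^2 + z^2 - 2

tr(a b a) = tr(a)*tr(b a) - tr(b)   [square of a] = x*z - y
tr(a b a b) = tr(b a)*tr(b a) - tr(1)   [split at a repeated b] = z^2 - 2
tr(b^-1 a b a) = tr(a b a)*tr(b) - tr(a b a b)   [inverse elimination on b] = x*y*z - y^2 - z^2 + 2
tr(a b^-2 a b) = tr(b^-1 a b a)*tr(b) - tr(b^-1 a b a b)   [inverse elimination on b] = x*y^2*z - y^3 - y*z^2 - x*z + 3*y
tr(b^2 a) = tr(b)*tr(a b) - tr(a)   [square of b] = y*z - x
tr(b^2) = tr(b)*tr(b) - tr(1)   [square of b] = y^2 - 2
so tr(a b^2 a) = tr(a)*tr(b^2 a) - tr(b^2)   [square of a] = x*y*z - x^2 - y^2 + 2
tr(a b^2 a^2) = tr(a)*tr(a b^2 a) - tr(a b^2)   [square of a] = x^2*y*z - x^3 - x*y^2 - y*z + 3*x
tr(b a b^2 a) = tr(b)*tr(a b a b) - tr(a b a)   [square of b] = y*z^2 - x*z - y
tr(b a b^2) = tr(b)*tr(a b^2) - tr(a b)   [square of b] = y^2*z - x*y - z
tr(a b^2 a^2 b) = tr(a)*tr(b a b^2 a) - tr(b a b^2)   [square of a] = x*y*z^2 - x^2*z - y^2*z + z
so tr(a b^2 a^2 b^-1) = tr(a b^2 a^2)*tr(b) - tr(a b^2 a^2 b)   [inverse elimination on b] = x^2*y^2*z - x^3*y - x*y^3 - x*y*z^2 + x^2*z + 3*x*y - z
tr(b a^2 b^-2 a b) = tr(a b^2 a^2 b^-1)*tr(b) - tr(a b^2 a^2)   [inverse elimination on b] = x^2*y^3*z - x^3*y^2 - x*y^4 - x*y^2*z^2 + x^3 + 4*x*y^2 - 3*x
so tr(b a b a^2) = tr(a)*tr(b a b a) - tr(b a b)   [square of a] = x*z^2 - y*z - x
tr(a b a b a^2) = tr(a)*tr(b a b a^2) - tr(b a b a)   [square of a] = x^2*z^2 - x*y*z - x^2 - z^2 + 2
reduce: tr(b a b a b a) = tr(b a b a)*tr(b a) - tr(a b)   [split at a repeated b] = z^3 - 3*z
tr(a b a b a^2 b) = tr(a)*tr(b a b a b a) - tr(b a b a b)   [square of a] = x*z^3 - y*z^2 - 2*x*z + y
so tr(b^-1 a b a b a^2) = tr(a b a b a^2)*tr(b) - tr(a b a b a^2 b)   [inverse elimination on b] = x^2*y*z^2 - x*y^2*z - x*z^3 - x^2*y + 2*x*z + y
tr(b a^2 b^-2 a b a) = tr(b^-1 a b a b a^2)*tr(b) - tr(b^-1 a b a b a^2 b)   [inverse elimination on b] = x^2*y^2*z^2 - x*y^3*z - x*y*z^3 - x^2*y^2 - x^2*z^2 + 3*x*y*z + x^2 + y^2 + z^2 - 2
tr(a^2 b^-2 a b a^-1 b) = tr(b a^2 b^-2 a b)*tr(a) - tr(b a^2 b^-2 a b a)   [inverse elimination on a] = x^3*y^3*z - x^4*y^2 - x^2*y^4 - 2*x^2*y^2*z^2 + x*y^3*z + x*y*z^3 + x^4 + 5*x^2*y^2 + x^2*z^2 - 3*x*y*z - 4*x^2 - y^2 - z^2 + 2
so tr(b^-1 a^2 b^-2 a b a^-1) = tr(a^2 b^-2 a b a^-1)*tr(b) - tr(a^2 b^-2 a b a^-1 b)   [inverse elimination on b] = -x^3*y^3*z + x^4*y^2 + x^2*y^4 + 2*x^2*y^2*z^2 - x*y*z^3 - x^4 - 5*x^2*y^2 - x^2*z^2 - y^4 - y^2*z^2 + 2*x*y*z + 4*x^2 + 4*y^2 + z^2 - 2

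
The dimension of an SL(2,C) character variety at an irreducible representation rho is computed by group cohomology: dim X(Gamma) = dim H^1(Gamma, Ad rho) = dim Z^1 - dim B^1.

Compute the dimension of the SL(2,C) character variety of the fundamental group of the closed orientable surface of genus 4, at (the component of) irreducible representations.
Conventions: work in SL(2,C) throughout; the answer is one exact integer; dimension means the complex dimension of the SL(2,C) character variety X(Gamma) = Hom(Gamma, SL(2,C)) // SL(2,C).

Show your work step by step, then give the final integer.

18

Gamma = pi_1(Sigma_4) = < a_1, b_1, ..., a_4, b_4 | prod [a_i, b_i] > has 2g = 8 generators and 1 relator.
Before the relator condition, cocycle space has dim 3*8 = 24.
H^2 = coker(d_2) is dual to H^0 = 0 at irreducible rho (Poincare duality), so d_2 is onto: dim Z^1 = 21.
As always at irreducible rho, dim B^1 = 3.
dim H^1 = 21 - 3 = 18 = dim X.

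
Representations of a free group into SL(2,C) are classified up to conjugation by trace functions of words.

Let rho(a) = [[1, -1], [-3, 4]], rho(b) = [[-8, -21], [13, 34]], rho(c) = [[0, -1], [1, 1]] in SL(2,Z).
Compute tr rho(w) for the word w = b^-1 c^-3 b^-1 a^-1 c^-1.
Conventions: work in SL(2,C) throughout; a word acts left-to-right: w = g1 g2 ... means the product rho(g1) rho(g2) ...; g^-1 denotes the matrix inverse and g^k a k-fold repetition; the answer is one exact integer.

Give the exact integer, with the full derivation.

rho(b^-1) = [[34, 21], [-13, -8]]
... * rho(c^-1) = [[1, 1], [-1, 0]]  ->  [[13, 34], [-5, -13]]
... * rho(c^-1) = [[1, 1], [-1, 0]]  ->  [[-21, 13], [8, -5]]
... * rho(c^-1) = [[1, 1], [-1, 0]]  ->  [[-34, -21], [13, 8]]
... * rho(b^-1) = [[34, 21], [-13, -8]]  ->  [[-883, -546], [338, 209]]
... * rho(a^-1) = [[4, 1], [3, 1]]  ->  [[-5170, -1429], [1979, 547]]
... * rho(c^-1) = [[1, 1], [-1, 0]]  ->  [[-3741, -5170], [1432, 1979]]
tr = -3741 + 1979 = -1762

-1762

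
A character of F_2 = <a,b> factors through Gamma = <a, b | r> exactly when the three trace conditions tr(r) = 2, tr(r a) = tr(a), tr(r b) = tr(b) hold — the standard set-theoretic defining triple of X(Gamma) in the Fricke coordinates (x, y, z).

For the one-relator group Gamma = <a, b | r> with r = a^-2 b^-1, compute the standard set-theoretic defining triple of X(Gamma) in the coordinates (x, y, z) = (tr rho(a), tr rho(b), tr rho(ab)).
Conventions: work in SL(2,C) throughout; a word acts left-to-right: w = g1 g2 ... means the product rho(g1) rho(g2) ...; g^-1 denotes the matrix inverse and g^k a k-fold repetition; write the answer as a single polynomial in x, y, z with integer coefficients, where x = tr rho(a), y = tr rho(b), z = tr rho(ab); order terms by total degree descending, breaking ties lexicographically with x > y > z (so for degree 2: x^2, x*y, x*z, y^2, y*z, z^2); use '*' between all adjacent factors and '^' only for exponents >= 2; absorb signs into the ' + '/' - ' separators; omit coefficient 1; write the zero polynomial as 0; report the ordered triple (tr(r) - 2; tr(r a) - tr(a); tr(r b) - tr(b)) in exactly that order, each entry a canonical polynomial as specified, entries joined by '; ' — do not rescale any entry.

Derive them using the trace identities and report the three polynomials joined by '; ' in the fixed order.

and trace(a^-1) = trace(a) = x
next, trace(a^-2) = trace(a^-1)*trace(a) - trace(1) = x^2 - 2
and trace(b a^-1) = trace(b)*trace(a) - trace(b a) = x*y - z
and trace(a^-2 b) = trace(b a^-1)*trace(a) - trace(b) = x^2*y - x*z - y
next, trace(a^-2 b^-1) = trace(a^-2)*trace(b) - trace(a^-2 b) = x*z - y
assemble the triple (trace(r) - 2; trace(r a) - x; trace(r b) - y)

x*z - y - 2; -x + z; x^2 - y - 2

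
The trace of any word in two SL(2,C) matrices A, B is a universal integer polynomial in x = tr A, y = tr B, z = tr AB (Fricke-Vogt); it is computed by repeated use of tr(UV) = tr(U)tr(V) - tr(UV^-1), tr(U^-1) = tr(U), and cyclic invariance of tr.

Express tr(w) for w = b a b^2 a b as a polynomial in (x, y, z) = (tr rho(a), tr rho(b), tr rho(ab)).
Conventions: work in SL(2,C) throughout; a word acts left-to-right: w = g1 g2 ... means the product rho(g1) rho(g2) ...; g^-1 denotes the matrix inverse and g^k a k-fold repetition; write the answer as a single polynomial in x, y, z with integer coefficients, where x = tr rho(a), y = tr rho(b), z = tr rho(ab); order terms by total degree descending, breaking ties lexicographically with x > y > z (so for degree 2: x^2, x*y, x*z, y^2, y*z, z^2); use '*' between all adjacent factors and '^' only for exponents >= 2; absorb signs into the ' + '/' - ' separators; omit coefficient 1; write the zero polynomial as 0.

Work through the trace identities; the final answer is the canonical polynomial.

y^2*z^2 - 2*x*y*z + x^2 - 2

tr(a b a b) = tr(b a) * tr(b a) - tr(1)   [split at repeated b] = z^2 - 2
reduce: tr(a b a) = tr(a) * tr(b a) - tr(b) = x*z - y
tr(a b^2 a b) = tr(b) * tr(a b a b) - tr(a b a) = y*z^2 - x*z - y
so tr(a^2) = tr(a) * tr(a) - tr(1) = x^2 - 2
tr(a b^2 a) = tr(b) * tr(a^2 b) - tr(a^2) = x*y*z - x^2 - y^2 + 2
reduce: tr(b a b^2 a b) = tr(b) * tr(a b^2 a b) - tr(a b^2 a) = y^2*z^2 - 2*x*y*z + x^2 - 2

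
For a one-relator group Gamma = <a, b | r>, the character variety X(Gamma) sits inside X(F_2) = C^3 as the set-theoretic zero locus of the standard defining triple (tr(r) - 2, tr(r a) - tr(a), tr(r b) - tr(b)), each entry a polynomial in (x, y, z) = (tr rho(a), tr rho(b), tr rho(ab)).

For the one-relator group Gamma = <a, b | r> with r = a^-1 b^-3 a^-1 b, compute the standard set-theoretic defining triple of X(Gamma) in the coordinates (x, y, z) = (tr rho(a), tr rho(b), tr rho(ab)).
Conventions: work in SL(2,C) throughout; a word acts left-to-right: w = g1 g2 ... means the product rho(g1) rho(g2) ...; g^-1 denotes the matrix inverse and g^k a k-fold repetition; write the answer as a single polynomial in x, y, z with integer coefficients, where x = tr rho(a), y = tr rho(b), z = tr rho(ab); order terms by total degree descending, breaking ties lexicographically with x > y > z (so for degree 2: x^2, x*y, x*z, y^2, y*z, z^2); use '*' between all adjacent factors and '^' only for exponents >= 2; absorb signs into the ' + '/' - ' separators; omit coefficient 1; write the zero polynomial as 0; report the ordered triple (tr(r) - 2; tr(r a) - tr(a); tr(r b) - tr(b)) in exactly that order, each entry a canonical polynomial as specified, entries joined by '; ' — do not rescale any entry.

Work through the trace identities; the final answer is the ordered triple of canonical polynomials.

tr(a^-1) = tr(a) = x
tr(a^-1 b) = tr(b) tr(a) - tr(b a)   [inverse elimination on a] = x*y - z
use: tr(a^-1 b^-1) = tr(a^-1) tr(b) - tr(a^-1 b)   [inverse elimination on b] = z
use: tr(a^-1 b^-2) = tr(a^-1 b^-1) tr(b) - tr(a^-1)   [inverse elimination on b] = y*z - x
tr(b^-2 a) = tr(b^-1 a) tr(b) - tr(b^-1 a b)   [inverse elimination on b] = x*y^2 - y*z - x
apply: tr(a b a) = tr(a) tr(b a) - tr(b)   [square of a] = x*z - y
tr(a b a b) = tr(b a) tr(b a) - tr(1)   [split at a repeated b] = z^2 - 2
use: tr(b^-1 a b a) = tr(a b a) tr(b) - tr(a b a b)   [inverse elimination on b] = x*y*z - y^2 - z^2 + 2
tr(b^-2 a b a) = tr(b^-1 a b a) tr(b) - tr(b^-1 a b a b)   [inverse elimination on b] = x*y^2*z - y^3 - y*z^2 - x*z + 3*y
tr(b^-3 a b a) = tr(b^-2 a b a) tr(b) - tr(b^-2 a b a b)   [inverse elimination on b] = x*y^3*z - y^4 - y^2*z^2 - 2*x*y*z + 4*y^2 + z^2 - 2
apply: tr(b a^-1 b^-3 a) = tr(b^-3 a b) tr(a) - tr(b^-3 a b a)   [inverse elimination on a] = -x*y^3*z + x^2*y^2 + y^4 + y^2*z^2 + x*y*z - x^2 - 4*y^2 - z^2 + 2
tr(a^-1 b^-3 a^-1 b) = tr(b a^-1 b^-3) tr(a) - tr(b a^-1 b^-3 a)   [inverse elimination on a] = x*y^3*z - x^2*y^2 - y^4 - y^2*z^2 + 4*y^2 + z^2 - 2
use: tr(b^2) = tr(b) tr(b) - tr(1) = y^2 - 2
use: tr(a b^2 a) = tr(a) tr(b^2 a) - tr(b^2) = x*y*z - x^2 - y^2 + 2
apply: tr(a b^2 a b) = tr(b) tr(a b a b) - tr(a b a) = y*z^2 - x*z - y
tr(b^-1 a b^2 a) = tr(a b^2 a) tr(b) - tr(a b^2 a b) = x*y^2*z - x^2*y - y^3 - y*z^2 + x*z + 3*y
use: tr(b^-1 a b^2 a b^-1) = tr(b^-1 a b^2 a) tr(b) - tr(b^-1 a b^2 a b) = x*y^3*z - x^2*y^2 - y^4 - y^2*z^2 + x^2 + 4*y^2 - 2
apply: tr(b^-3 a b^2 a) = tr(b^-1 a b^2 a b^-1) tr(b) - tr(b^-1 a b^2 a) = x*y^4*z - x^2*y^3 - y^5 - y^3*z^2 - x*y^2*z + 2*x^2*y + 5*y^3 + y*z^2 - x*z - 5*y
tr(b^2 a^-1 b^-3 a) = tr(b^-3 a b^2) tr(a) - tr(b^-3 a b^2 a) = -x*y^4*z + x^2*y^3 + y^5 + y^3*z^2 + x*y^2*z - x^2*y - 5*y^3 - y*z^2 + 5*y
tr(a^-1 b^-3 a^-1 b^2) = tr(b^2 a^-1 b^-3) tr(a) - tr(b^2 a^-1 b^-3 a) = x*y^4*z - x^2*y^3 - y^5 - y^3*z^2 - x*y^2*z + x^2*y + 5*y^3 + y*z^2 + x*z - 5*y
assemble the triple (tr(r) - 2; tr(r a) - x; tr(r b) - y)

x*y^3*z - x^2*y^2 - y^4 - y^2*z^2 + 4*y^2 + z^2 - 4; y*z - 2*x; x*y^4*z - x^2*y^3 - y^5 - y^3*z^2 - x*y^2*z + x^2*y + 5*y^3 + y*z^2 + x*z - 6*y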